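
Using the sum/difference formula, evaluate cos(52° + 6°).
cos(52° + 6°) = cos 52° cos 6° - sin 52° sin 6° = 0.5299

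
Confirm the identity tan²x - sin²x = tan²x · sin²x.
LHS = sin²x/cos²x - sin²x = sin²x(1/cos²x - 1) = sin²x · (1 - cos²x)/cos²x = sin²x · sin²x/cos²x = sin²x · tan²x = RHS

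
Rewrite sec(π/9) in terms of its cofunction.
sec(π/9) = csc(π/2 - π/9) = csc(7π/18)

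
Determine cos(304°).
cos(304°) = 0.5592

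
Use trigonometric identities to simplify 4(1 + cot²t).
4(1 + cot²t) = 4(csc²t) (using Pythagorean identity)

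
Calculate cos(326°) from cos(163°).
cos(326°) = cos²163° - sin²163° = 0.829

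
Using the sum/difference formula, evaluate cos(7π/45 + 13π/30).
cos(7π/45 + 13π/30) = cos 7π/45 cos 13π/30 - sin 7π/45 sin 13π/30 = -0.2756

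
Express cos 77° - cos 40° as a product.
cos 77° - cos 40° = -2 sin(58.5°) sin(18.5°)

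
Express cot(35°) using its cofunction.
cot(35°) = tan(90° - 35°) = tan(55°)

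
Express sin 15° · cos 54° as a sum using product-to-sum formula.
sin 15° cos 54° = (1/2)[sin(15°+54°) + sin(15°-54°)]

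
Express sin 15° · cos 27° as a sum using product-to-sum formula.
sin 15° cos 27° = (1/2)[sin(15°+27°) + sin(15°-27°)]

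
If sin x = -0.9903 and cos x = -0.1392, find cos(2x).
cos(2x) = cos²x - sin²x = -0.9613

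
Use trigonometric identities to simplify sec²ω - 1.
sec²ω - 1 = tan²ω (using Pythagorean identity)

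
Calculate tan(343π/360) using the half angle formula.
tan(343π/360) = sin 343π/180 / (1 + cos 343π/180) = -0.1495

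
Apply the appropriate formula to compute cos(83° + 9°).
cos(83° + 9°) = cos 83° cos 9° - sin 83° sin 9° = -0.0349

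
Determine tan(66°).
tan(66°) = 2.246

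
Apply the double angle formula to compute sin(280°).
sin(280°) = 2 sin 140° cos 140° = -0.9848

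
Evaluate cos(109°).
cos(109°) = -0.3256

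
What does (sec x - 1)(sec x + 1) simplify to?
(sec x - 1)(sec x + 1) = tan²x (using Diff. of squares)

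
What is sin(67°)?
sin(67°) = 0.9205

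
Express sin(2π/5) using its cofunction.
sin(2π/5) = cos(π/2 - 2π/5) = cos(π/10)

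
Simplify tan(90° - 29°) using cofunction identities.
tan(90° - 29°) = cot(29°)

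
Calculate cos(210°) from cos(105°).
cos(210°) = cos²105° - sin²105° = -√3/2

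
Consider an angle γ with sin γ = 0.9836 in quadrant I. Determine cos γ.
cos γ = √(1 - sin²γ) = 0.1804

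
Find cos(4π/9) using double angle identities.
cos(4π/9) = 1 - 2sin²2π/9 = 0.1736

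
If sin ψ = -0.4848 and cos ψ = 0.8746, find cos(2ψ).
cos(2ψ) = cos²ψ - sin²ψ = 0.5299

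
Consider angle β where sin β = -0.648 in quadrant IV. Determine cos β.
cos β = √(1 - sin²β) = 0.7616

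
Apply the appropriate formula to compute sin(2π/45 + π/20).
sin(2π/45 + π/20) = sin 2π/45 cos π/20 + cos 2π/45 sin π/20 = 0.2924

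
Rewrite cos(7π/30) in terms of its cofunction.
cos(7π/30) = sin(π/2 - 7π/30) = sin(4π/15)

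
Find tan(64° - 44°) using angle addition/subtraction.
tan(64° - 44°) = (tan 64° - tan 44°)/(1 + tan 64° tan 44°) = 0.364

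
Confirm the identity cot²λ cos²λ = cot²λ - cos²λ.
RHS = cos²λ/sin²λ - cos²λ = cos²λ(1/sin²λ - 1) = cos²λ · (1 - sin²λ)/sin²λ = cos²λ · cos²λ/sin²λ = cos²λ · cot²λ = LHS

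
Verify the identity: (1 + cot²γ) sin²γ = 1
LHS = csc²γ · sin²γ = (1/sin²γ) · sin²γ = 1 = RHS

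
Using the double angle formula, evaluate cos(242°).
cos(242°) = cos²121° - sin²121° = -0.4695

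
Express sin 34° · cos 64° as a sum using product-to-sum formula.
sin 34° cos 64° = (1/2)[sin(34°+64°) + sin(34°-64°)]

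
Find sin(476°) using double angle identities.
sin(476°) = 2 sin 238° cos 238° = 0.8988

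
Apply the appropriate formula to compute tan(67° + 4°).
tan(67° + 4°) = (tan 67° + tan 4°)/(1 - tan 67° tan 4°) = 2.904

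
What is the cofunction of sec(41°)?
sec(41°) = csc(90° - 41°) = csc(49°)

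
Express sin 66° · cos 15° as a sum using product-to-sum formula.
sin 66° cos 15° = (1/2)[sin(66°+15°) + sin(66°-15°)]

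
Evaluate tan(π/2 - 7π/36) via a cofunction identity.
tan(π/2 - 7π/36) = cot(7π/36) = 1.428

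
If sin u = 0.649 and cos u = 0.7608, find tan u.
tan u = sin u / cos u = 0.853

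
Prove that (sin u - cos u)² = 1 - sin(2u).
LHS = sin²u - 2 sin u cos u + cos²u = (sin²u + cos²u) - 2 sin u cos u = 1 - sin(2u) = RHS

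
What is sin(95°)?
sin(95°) = 0.9962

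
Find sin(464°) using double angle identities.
sin(464°) = 2 sin 232° cos 232° = 0.9703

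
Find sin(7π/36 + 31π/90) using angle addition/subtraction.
sin(7π/36 + 31π/90) = sin 7π/36 cos 31π/90 + cos 7π/36 sin 31π/90 = 0.9925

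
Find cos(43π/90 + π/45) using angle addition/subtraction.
cos(43π/90 + π/45) = cos 43π/90 cos π/45 - sin 43π/90 sin π/45 = 0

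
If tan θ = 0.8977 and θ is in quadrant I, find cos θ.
cos θ = 0.7441 (using tan²θ + 1 = sec²θ)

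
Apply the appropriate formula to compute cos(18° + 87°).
cos(18° + 87°) = cos 18° cos 87° - sin 18° sin 87° = -(√6-√2)/4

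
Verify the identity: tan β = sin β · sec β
RHS = sin β · (1/cos β) = sin β/cos β = tan β = LHS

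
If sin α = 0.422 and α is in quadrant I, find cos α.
cos α = 0.9066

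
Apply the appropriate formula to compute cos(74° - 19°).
cos(74° - 19°) = cos 74° cos 19° + sin 74° sin 19° = 0.5736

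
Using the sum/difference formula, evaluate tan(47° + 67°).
tan(47° + 67°) = (tan 47° + tan 67°)/(1 - tan 47° tan 67°) = -2.246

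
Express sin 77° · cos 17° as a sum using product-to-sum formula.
sin 77° cos 17° = (1/2)[sin(77°+17°) + sin(77°-17°)]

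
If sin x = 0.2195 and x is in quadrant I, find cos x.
cos x = 0.9756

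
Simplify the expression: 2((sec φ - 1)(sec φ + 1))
2((sec φ - 1)(sec φ + 1)) = 2(tan²φ) (using Diff. of squares)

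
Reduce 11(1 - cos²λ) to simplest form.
11(1 - cos²λ) = 11(sin²λ) (using Pythagorean identity)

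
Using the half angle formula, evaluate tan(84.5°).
tan(84.5°) = sin 169° / (1 + cos 169°) = 10.39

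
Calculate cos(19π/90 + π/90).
cos(19π/90 + π/90) = cos 19π/90 cos π/90 - sin 19π/90 sin π/90 = 0.766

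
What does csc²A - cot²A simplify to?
csc²A - cot²A = 1 (using Pythagorean identity)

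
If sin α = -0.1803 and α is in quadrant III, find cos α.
cos α = -0.9836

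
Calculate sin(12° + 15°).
sin(12° + 15°) = sin 12° cos 15° + cos 12° sin 15° = 0.454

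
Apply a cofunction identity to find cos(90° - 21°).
cos(90° - 21°) = sin(21°) = 0.3584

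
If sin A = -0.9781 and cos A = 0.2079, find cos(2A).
cos(2A) = cos²A - sin²A = -0.9135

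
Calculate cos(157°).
cos(157°) = -0.9205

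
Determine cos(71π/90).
cos(71π/90) = -0.788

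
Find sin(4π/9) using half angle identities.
sin(4π/9) = √((1 - cos 8π/9)/2) = 0.9848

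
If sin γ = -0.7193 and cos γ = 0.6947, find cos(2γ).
cos(2γ) = cos²γ - sin²γ = -0.03478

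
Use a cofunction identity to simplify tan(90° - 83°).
tan(90° - 83°) = cot(83°)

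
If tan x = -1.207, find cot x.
cot x = 1/tan x = -0.8285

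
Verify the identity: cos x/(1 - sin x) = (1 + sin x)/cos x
RHS = (1 + sin x)(1 - sin x) / (cos x(1 - sin x)) = (1 - sin²x) / (cos x(1 - sin x)) = cos²x / (cos x(1 - sin x)) = cos x/(1 - sin x) = LHS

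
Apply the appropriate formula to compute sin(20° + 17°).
sin(20° + 17°) = sin 20° cos 17° + cos 20° sin 17° = 0.6018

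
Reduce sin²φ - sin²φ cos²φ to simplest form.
sin²φ - sin²φ cos²φ = sin⁴φ (using Factoring)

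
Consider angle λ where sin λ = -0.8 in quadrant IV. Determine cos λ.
cos λ = √(1 - sin²λ) = 0.6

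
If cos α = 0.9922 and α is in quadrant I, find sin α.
sin α = 0.1247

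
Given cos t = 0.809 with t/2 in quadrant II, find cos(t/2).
cos(t/2) = ±√((1 + cos t)/2); negative since t/2 ∈ QII, so cos(t/2) = -0.9511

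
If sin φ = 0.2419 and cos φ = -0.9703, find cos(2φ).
cos(2φ) = cos²φ - sin²φ = 0.883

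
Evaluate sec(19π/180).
sec(19π/180) = 1.058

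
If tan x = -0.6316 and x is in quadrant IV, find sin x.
sin x = -0.534 (using tan²x + 1 = sec²x)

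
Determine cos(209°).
cos(209°) = -0.8746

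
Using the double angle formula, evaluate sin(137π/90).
sin(137π/90) = 2 sin 137π/180 cos 137π/180 = -0.9976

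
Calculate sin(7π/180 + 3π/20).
sin(7π/180 + 3π/20) = sin 7π/180 cos 3π/20 + cos 7π/180 sin 3π/20 = 0.5592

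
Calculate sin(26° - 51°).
sin(26° - 51°) = sin 26° cos 51° - cos 26° sin 51° = -0.4226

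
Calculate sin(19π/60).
sin(19π/60) = 0.8387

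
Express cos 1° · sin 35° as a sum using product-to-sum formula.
cos 1° sin 35° = (1/2)[sin(1°+35°) - sin(1°-35°)]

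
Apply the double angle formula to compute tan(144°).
tan(144°) = 2 tan 72° / (1 - tan²72°) = -0.7265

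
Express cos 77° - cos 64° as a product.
cos 77° - cos 64° = -2 sin(70.5°) sin(6.5°)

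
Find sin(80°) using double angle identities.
sin(80°) = 2 sin 40° cos 40° = 0.9848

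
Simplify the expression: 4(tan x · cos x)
4(tan x · cos x) = 4(sin x) (using Quotient identity)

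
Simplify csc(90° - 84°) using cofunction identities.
csc(90° - 84°) = sec(84°)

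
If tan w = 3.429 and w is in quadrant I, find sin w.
sin w = 0.96 (using tan²w + 1 = sec²w)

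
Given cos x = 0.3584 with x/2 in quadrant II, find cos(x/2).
cos(x/2) = ±√((1 + cos x)/2); negative since x/2 ∈ QII, so cos(x/2) = -0.8241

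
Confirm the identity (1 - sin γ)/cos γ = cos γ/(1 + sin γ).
LHS = (1 - sin γ)(1 + sin γ) / (cos γ(1 + sin γ)) = (1 - sin²γ) / (cos γ(1 + sin γ)) = cos²γ / (cos γ(1 + sin γ)) = cos γ/(1 + sin γ) = RHS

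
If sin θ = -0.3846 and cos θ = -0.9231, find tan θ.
tan θ = sin θ / cos θ = 0.4166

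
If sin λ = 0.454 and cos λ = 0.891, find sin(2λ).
sin(2λ) = 2 sin λ cos λ = 0.809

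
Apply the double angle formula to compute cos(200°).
cos(200°) = cos²100° - sin²100° = -0.9397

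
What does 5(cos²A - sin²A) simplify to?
5(cos²A - sin²A) = 5(cos(2A)) (using Double angle)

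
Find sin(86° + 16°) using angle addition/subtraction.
sin(86° + 16°) = sin 86° cos 16° + cos 86° sin 16° = 0.9781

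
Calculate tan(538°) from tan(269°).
tan(538°) = 2 tan 269° / (1 - tan²269°) = -0.03492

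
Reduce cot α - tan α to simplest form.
cot α - tan α = 2 cot(2α) (using Double angle)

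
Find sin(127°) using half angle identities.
sin(127°) = √((1 - cos 254°)/2) = 0.7986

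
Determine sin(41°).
sin(41°) = 0.6561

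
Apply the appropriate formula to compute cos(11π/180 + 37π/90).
cos(11π/180 + 37π/90) = cos 11π/180 cos 37π/90 - sin 11π/180 sin 37π/90 = 0.08716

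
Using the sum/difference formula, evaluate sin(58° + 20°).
sin(58° + 20°) = sin 58° cos 20° + cos 58° sin 20° = 0.9781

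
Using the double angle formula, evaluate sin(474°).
sin(474°) = 2 sin 237° cos 237° = 0.9135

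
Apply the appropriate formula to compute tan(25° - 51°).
tan(25° - 51°) = (tan 25° - tan 51°)/(1 + tan 25° tan 51°) = -0.4877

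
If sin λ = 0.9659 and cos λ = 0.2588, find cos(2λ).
cos(2λ) = cos²λ - sin²λ = -0.866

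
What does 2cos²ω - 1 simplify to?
2cos²ω - 1 = cos(2ω) (using Double angle)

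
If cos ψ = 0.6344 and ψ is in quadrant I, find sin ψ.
sin ψ = 0.773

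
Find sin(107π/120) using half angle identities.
sin(107π/120) = √((1 - cos 107π/60)/2) = 0.3338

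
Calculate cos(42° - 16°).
cos(42° - 16°) = cos 42° cos 16° + sin 42° sin 16° = 0.8988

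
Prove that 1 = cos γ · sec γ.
RHS = cos γ · (1/cos γ) = 1 = LHS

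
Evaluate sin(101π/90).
sin(101π/90) = -0.3746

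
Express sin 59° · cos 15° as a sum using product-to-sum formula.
sin 59° cos 15° = (1/2)[sin(59°+15°) + sin(59°-15°)]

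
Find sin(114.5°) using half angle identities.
sin(114.5°) = √((1 - cos 229°)/2) = 0.91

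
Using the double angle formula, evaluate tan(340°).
tan(340°) = 2 tan 170° / (1 - tan²170°) = -0.364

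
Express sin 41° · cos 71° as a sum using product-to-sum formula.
sin 41° cos 71° = (1/2)[sin(41°+71°) + sin(41°-71°)]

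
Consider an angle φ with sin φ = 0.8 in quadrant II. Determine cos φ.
cos φ = ±√(1 - sin²φ) = -0.6 (negative in QII)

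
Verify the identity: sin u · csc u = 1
LHS = sin u · (1/sin u) = 1 = RHS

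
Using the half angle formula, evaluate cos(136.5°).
cos(136.5°) = -√((1 + cos 273°)/2) = -0.7254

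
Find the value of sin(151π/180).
sin(151π/180) = 0.4848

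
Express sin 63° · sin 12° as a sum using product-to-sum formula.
sin 63° sin 12° = (1/2)[cos(63°-12°) - cos(63°+12°)]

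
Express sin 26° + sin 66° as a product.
sin 26° + sin 66° = 2 sin(46°) cos(-20°)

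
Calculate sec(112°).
sec(112°) = -2.669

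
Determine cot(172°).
cot(172°) = -7.115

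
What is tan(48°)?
tan(48°) = 1.111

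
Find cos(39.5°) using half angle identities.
cos(39.5°) = √((1 + cos 79°)/2) = 0.7716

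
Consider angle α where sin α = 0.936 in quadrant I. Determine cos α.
cos α = √(1 - sin²α) = 0.352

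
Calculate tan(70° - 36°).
tan(70° - 36°) = (tan 70° - tan 36°)/(1 + tan 70° tan 36°) = 0.6745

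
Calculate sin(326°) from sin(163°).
sin(326°) = 2 sin 163° cos 163° = -0.5592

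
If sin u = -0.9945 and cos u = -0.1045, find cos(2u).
cos(2u) = cos²u - sin²u = -0.9781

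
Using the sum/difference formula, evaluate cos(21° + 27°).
cos(21° + 27°) = cos 21° cos 27° - sin 21° sin 27° = 0.6691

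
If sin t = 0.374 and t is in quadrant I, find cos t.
cos t = 0.9274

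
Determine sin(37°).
sin(37°) = 0.6018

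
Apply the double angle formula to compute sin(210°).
sin(210°) = 2 sin 105° cos 105° = -1/2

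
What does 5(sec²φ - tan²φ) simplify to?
5(sec²φ - tan²φ) = 5 (using Pythagorean identity)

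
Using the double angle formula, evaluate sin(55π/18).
sin(55π/18) = 2 sin 55π/36 cos 55π/36 = -0.1736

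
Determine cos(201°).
cos(201°) = -0.9336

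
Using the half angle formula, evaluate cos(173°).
cos(173°) = -√((1 + cos 346°)/2) = -0.9925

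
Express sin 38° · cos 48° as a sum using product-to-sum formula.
sin 38° cos 48° = (1/2)[sin(38°+48°) + sin(38°-48°)]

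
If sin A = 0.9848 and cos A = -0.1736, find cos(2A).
cos(2A) = cos²A - sin²A = -0.9397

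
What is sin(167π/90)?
sin(167π/90) = -0.4384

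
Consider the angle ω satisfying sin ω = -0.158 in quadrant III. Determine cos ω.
cos ω = ±√(1 - sin²ω) = -0.9874 (negative in QIII)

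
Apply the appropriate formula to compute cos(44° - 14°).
cos(44° - 14°) = cos 44° cos 14° + sin 44° sin 14° = √3/2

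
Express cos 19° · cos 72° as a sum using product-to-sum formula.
cos 19° cos 72° = (1/2)[cos(19°-72°) + cos(19°+72°)]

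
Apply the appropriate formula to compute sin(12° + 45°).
sin(12° + 45°) = sin 12° cos 45° + cos 12° sin 45° = 0.8387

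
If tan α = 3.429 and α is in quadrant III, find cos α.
cos α = -0.28 (using tan²α + 1 = sec²α)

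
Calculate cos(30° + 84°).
cos(30° + 84°) = cos 30° cos 84° - sin 30° sin 84° = -0.4067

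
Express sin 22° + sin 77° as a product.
sin 22° + sin 77° = 2 sin(49.5°) cos(-27.5°)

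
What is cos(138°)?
cos(138°) = -0.7431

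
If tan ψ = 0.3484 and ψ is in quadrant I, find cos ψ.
cos ψ = 0.9443 (using tan²ψ + 1 = sec²ψ)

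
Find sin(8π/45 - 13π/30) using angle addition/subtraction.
sin(8π/45 - 13π/30) = sin 8π/45 cos 13π/30 - cos 8π/45 sin 13π/30 = -0.7193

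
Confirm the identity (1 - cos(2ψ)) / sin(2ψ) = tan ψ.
LHS = 2sin²ψ / (2 sin ψ cos ψ) = sin ψ/cos ψ = tan ψ = RHS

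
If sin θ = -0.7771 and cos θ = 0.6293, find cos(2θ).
cos(2θ) = cos²θ - sin²θ = -0.2079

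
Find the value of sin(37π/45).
sin(37π/45) = 0.5299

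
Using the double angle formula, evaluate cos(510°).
cos(510°) = 2cos²255° - 1 = -√3/2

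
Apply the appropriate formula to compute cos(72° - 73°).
cos(72° - 73°) = cos 72° cos 73° + sin 72° sin 73° = 0.9998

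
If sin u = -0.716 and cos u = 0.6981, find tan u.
tan u = sin u / cos u = -1.026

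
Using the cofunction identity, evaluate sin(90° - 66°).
sin(90° - 66°) = cos(66°) = 0.4067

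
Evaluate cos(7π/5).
cos(7π/5) = -0.309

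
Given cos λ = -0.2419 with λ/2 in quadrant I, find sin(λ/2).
sin(λ/2) = ±√((1 - cos λ)/2); positive since λ/2 ∈ QI, so sin(λ/2) = 0.788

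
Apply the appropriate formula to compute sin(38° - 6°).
sin(38° - 6°) = sin 38° cos 6° - cos 38° sin 6° = 0.5299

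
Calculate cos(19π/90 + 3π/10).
cos(19π/90 + 3π/10) = cos 19π/90 cos 3π/10 - sin 19π/90 sin 3π/10 = -0.0349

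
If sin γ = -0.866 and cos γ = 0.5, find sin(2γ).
sin(2γ) = 2 sin γ cos γ = -0.866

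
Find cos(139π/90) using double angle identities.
cos(139π/90) = cos²139π/180 - sin²139π/180 = 0.1392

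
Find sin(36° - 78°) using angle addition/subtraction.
sin(36° - 78°) = sin 36° cos 78° - cos 36° sin 78° = -0.6691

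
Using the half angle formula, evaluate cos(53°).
cos(53°) = √((1 + cos 106°)/2) = 0.6018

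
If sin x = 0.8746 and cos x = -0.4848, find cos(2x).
cos(2x) = cos²x - sin²x = -0.5299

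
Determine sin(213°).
sin(213°) = -0.5446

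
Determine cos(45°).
cos(45°) = √2/2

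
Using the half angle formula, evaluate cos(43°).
cos(43°) = √((1 + cos 86°)/2) = 0.7314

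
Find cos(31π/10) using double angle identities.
cos(31π/10) = cos²31π/20 - sin²31π/20 = -0.9511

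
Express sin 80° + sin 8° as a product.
sin 80° + sin 8° = 2 sin(44°) cos(36°)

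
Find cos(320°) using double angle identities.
cos(320°) = cos²160° - sin²160° = 0.766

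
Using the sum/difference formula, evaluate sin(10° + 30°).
sin(10° + 30°) = sin 10° cos 30° + cos 10° sin 30° = 0.6428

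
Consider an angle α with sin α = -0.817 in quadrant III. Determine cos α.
cos α = ±√(1 - sin²α) = -0.5766 (negative in QIII)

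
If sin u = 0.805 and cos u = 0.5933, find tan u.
tan u = sin u / cos u = 1.357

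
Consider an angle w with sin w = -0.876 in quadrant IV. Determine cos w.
cos w = √(1 - sin²w) = 0.4823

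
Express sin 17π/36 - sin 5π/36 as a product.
sin 17π/36 - sin 5π/36 = 2 cos(11π/36) sin(π/6)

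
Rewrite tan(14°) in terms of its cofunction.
tan(14°) = cot(90° - 14°) = cot(76°)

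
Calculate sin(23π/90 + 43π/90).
sin(23π/90 + 43π/90) = sin 23π/90 cos 43π/90 + cos 23π/90 sin 43π/90 = 0.7431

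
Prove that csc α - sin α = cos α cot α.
LHS = 1/sin α - sin α = (1 - sin²α)/sin α = cos²α/sin α = cos α · (cos α/sin α) = cos α cot α = RHS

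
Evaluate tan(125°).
tan(125°) = -1.428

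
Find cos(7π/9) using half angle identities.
cos(7π/9) = -√((1 + cos 14π/9)/2) = -0.766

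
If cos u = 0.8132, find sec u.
sec u = 1/cos u = 1.23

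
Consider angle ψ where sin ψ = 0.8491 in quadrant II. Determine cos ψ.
cos ψ = ±√(1 - sin²ψ) = -0.5282 (negative in QII)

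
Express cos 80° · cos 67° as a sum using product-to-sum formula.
cos 80° cos 67° = (1/2)[cos(80°-67°) + cos(80°+67°)]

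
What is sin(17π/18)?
sin(17π/18) = 0.1736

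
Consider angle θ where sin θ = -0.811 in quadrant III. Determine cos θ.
cos θ = ±√(1 - sin²θ) = -0.585 (negative in QIII)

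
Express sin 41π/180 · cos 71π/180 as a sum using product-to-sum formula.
sin 41π/180 cos 71π/180 = (1/2)[sin(41π/180+71π/180) + sin(41π/180-71π/180)]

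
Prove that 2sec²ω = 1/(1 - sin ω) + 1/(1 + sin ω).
RHS = [(1 + sin ω) + (1 - sin ω)] / [(1 - sin ω)(1 + sin ω)] = 2/(1 - sin²ω) = 2/cos²ω = 2sec²ω = LHS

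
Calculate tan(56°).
tan(56°) = 1.483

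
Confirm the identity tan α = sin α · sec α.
RHS = sin α · (1/cos α) = sin α/cos α = tan α = LHS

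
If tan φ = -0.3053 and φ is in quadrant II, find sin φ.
sin φ = 0.292 (using tan²φ + 1 = sec²φ)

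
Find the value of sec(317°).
sec(317°) = 1.367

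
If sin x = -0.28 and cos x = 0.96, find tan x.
tan x = sin x / cos x = -0.2917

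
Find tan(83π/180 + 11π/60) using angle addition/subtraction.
tan(83π/180 + 11π/60) = (tan 83π/180 + tan 11π/60)/(1 - tan 83π/180 tan 11π/60) = -2.05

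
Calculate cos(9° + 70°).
cos(9° + 70°) = cos 9° cos 70° - sin 9° sin 70° = 0.1908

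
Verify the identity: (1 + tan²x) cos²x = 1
LHS = sec²x · cos²x = (1/cos²x) · cos²x = 1 = RHS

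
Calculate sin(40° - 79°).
sin(40° - 79°) = sin 40° cos 79° - cos 40° sin 79° = -0.6293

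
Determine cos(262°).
cos(262°) = -0.1392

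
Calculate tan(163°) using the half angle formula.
tan(163°) = sin 326° / (1 + cos 326°) = -0.3057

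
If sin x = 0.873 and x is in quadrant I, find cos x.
cos x = 0.4877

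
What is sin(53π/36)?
sin(53π/36) = -0.9962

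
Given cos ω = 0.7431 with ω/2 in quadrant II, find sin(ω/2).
sin(ω/2) = ±√((1 - cos ω)/2); positive since ω/2 ∈ QII, so sin(ω/2) = 0.3584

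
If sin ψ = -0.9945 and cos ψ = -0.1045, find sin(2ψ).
sin(2ψ) = 2 sin ψ cos ψ = 0.2079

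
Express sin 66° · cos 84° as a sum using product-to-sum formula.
sin 66° cos 84° = (1/2)[sin(66°+84°) + sin(66°-84°)]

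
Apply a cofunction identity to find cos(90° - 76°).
cos(90° - 76°) = sin(76°) = 0.9703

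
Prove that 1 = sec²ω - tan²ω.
RHS = 1/cos²ω - sin²ω/cos²ω = (1 - sin²ω)/cos²ω = cos²ω/cos²ω = 1 = LHS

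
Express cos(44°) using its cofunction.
cos(44°) = sin(90° - 44°) = sin(46°)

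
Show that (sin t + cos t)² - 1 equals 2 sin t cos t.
LHS = sin²t + 2 sin t cos t + cos²t - 1 = (sin²t + cos²t) + 2 sin t cos t - 1 = 1 + 2 sin t cos t - 1 = 2 sin t cos t = RHS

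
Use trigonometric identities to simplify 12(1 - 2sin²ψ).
12(1 - 2sin²ψ) = 12(cos(2ψ)) (using Double angle)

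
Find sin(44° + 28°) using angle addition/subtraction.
sin(44° + 28°) = sin 44° cos 28° + cos 44° sin 28° = 0.9511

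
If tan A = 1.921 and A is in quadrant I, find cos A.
cos A = 0.4617 (using tan²A + 1 = sec²A)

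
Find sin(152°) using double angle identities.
sin(152°) = 2 sin 76° cos 76° = 0.4695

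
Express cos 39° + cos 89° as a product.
cos 39° + cos 89° = 2 cos(64°) cos(-25°)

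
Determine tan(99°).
tan(99°) = -6.314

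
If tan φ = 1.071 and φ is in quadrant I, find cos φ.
cos φ = 0.6825 (using tan²φ + 1 = sec²φ)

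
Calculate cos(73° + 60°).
cos(73° + 60°) = cos 73° cos 60° - sin 73° sin 60° = -0.682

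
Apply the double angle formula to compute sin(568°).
sin(568°) = 2 sin 284° cos 284° = -0.4695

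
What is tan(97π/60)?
tan(97π/60) = -2.605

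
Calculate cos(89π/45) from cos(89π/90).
cos(89π/45) = cos²89π/90 - sin²89π/90 = 0.9976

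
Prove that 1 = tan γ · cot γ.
RHS = (sin γ/cos γ) · (cos γ/sin γ) = 1 = LHS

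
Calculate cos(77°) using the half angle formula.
cos(77°) = √((1 + cos 154°)/2) = 0.225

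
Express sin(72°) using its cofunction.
sin(72°) = cos(90° - 72°) = cos(18°)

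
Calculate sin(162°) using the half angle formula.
sin(162°) = √((1 - cos 324°)/2) = 0.309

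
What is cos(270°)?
cos(270°) = 0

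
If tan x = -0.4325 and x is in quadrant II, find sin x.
sin x = 0.397 (using tan²x + 1 = sec²x)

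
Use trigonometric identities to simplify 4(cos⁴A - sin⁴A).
4(cos⁴A - sin⁴A) = 4(cos(2A)) (using Factoring + double angle)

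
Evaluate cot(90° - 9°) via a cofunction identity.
cot(90° - 9°) = tan(9°) = 0.1584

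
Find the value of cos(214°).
cos(214°) = -0.829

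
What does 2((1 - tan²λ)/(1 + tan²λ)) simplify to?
2((1 - tan²λ)/(1 + tan²λ)) = 2(cos(2λ)) (using Double angle)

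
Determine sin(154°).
sin(154°) = 0.4384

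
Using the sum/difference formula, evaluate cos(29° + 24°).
cos(29° + 24°) = cos 29° cos 24° - sin 29° sin 24° = 0.6018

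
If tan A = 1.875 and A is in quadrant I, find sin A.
sin A = 0.8824 (using tan²A + 1 = sec²A)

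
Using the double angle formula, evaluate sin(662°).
sin(662°) = 2 sin 331° cos 331° = -0.848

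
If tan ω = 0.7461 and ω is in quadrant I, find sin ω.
sin ω = 0.598 (using tan²ω + 1 = sec²ω)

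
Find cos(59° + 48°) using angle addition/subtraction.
cos(59° + 48°) = cos 59° cos 48° - sin 59° sin 48° = -0.2924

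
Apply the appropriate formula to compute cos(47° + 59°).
cos(47° + 59°) = cos 47° cos 59° - sin 47° sin 59° = -0.2756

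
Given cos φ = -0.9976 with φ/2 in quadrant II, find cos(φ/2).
cos(φ/2) = ±√((1 + cos φ)/2); negative since φ/2 ∈ QII, so cos(φ/2) = -0.03464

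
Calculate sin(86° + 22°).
sin(86° + 22°) = sin 86° cos 22° + cos 86° sin 22° = 0.9511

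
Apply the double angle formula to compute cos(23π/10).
cos(23π/10) = cos²23π/20 - sin²23π/20 = 0.5878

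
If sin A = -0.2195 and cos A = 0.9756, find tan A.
tan A = sin A / cos A = -0.225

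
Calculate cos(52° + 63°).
cos(52° + 63°) = cos 52° cos 63° - sin 52° sin 63° = -0.4226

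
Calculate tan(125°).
tan(125°) = -1.428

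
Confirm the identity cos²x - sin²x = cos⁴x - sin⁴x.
RHS = (cos²x - sin²x)(cos²x + sin²x) = (cos²x - sin²x) · 1 = cos²x - sin²x = LHS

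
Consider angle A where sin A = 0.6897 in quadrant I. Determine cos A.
cos A = √(1 - sin²A) = 0.7241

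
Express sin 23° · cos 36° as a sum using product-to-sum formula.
sin 23° cos 36° = (1/2)[sin(23°+36°) + sin(23°-36°)]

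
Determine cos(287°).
cos(287°) = 0.2924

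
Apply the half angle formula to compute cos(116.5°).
cos(116.5°) = -√((1 + cos 233°)/2) = -0.4462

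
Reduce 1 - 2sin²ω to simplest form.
1 - 2sin²ω = cos(2ω) (using Double angle)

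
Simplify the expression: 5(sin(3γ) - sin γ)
5(sin(3γ) - sin γ) = 5(2 cos(2γ) sin γ) (using Sum-to-product)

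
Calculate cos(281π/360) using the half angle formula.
cos(281π/360) = -√((1 + cos 281π/180)/2) = -0.7716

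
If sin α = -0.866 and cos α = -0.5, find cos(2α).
cos(2α) = cos²α - sin²α = -0.5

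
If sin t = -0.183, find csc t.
csc t = 1/sin t = -5.464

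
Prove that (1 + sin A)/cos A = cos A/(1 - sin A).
LHS = (1 + sin A)(1 - sin A) / (cos A(1 - sin A)) = (1 - sin²A) / (cos A(1 - sin A)) = cos²A / (cos A(1 - sin A)) = cos A/(1 - sin A) = RHS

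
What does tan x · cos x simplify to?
tan x · cos x = sin x (using Quotient identity)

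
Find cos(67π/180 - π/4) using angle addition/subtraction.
cos(67π/180 - π/4) = cos 67π/180 cos π/4 + sin 67π/180 sin π/4 = 0.9272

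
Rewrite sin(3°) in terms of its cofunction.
sin(3°) = cos(90° - 3°) = cos(87°)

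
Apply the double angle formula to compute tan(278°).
tan(278°) = 2 tan 139° / (1 - tan²139°) = -7.115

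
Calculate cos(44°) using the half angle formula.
cos(44°) = √((1 + cos 88°)/2) = 0.7193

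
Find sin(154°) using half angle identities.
sin(154°) = √((1 - cos 308°)/2) = 0.4384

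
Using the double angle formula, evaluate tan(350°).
tan(350°) = 2 tan 175° / (1 - tan²175°) = -0.1763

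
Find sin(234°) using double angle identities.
sin(234°) = 2 sin 117° cos 117° = -0.809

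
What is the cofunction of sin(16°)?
sin(16°) = cos(90° - 16°) = cos(74°)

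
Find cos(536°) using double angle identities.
cos(536°) = cos²268° - sin²268° = -0.9976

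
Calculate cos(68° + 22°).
cos(68° + 22°) = cos 68° cos 22° - sin 68° sin 22° = 0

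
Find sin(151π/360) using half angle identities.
sin(151π/360) = √((1 - cos 151π/180)/2) = 0.9681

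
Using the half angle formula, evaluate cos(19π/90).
cos(19π/90) = √((1 + cos 19π/45)/2) = 0.788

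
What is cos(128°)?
cos(128°) = -0.6157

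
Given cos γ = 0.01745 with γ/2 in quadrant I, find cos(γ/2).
cos(γ/2) = ±√((1 + cos γ)/2); positive since γ/2 ∈ QI, so cos(γ/2) = 0.7132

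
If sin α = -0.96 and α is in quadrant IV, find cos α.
cos α = 0.28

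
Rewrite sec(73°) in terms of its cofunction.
sec(73°) = csc(90° - 73°) = csc(17°)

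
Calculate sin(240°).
sin(240°) = -√3/2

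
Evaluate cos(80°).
cos(80°) = 0.1736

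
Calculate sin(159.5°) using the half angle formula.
sin(159.5°) = √((1 - cos 319°)/2) = 0.3502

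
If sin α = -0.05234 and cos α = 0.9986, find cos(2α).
cos(2α) = cos²α - sin²α = 0.9945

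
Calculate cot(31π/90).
cot(31π/90) = 0.5317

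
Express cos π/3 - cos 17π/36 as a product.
cos π/3 - cos 17π/36 = -2 sin(29π/72) sin(-5π/72)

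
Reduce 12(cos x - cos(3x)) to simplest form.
12(cos x - cos(3x)) = 12(2 sin(2x) sin x) (using Sum-to-product)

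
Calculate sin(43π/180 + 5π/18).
sin(43π/180 + 5π/18) = sin 43π/180 cos 5π/18 + cos 43π/180 sin 5π/18 = 0.9986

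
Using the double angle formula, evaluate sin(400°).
sin(400°) = 2 sin 200° cos 200° = 0.6428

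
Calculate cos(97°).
cos(97°) = -0.1219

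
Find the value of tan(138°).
tan(138°) = -0.9004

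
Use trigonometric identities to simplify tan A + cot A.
tan A + cot A = sec A csc A (using Quotient identities)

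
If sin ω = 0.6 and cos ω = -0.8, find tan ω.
tan ω = sin ω / cos ω = -0.75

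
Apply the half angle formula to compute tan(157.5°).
tan(157.5°) = sin 315° / (1 + cos 315°) = -0.4142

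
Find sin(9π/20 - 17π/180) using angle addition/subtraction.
sin(9π/20 - 17π/180) = sin 9π/20 cos 17π/180 - cos 9π/20 sin 17π/180 = 0.8988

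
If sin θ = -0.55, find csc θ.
csc θ = 1/sin θ = -1.818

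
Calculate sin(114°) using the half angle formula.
sin(114°) = √((1 - cos 228°)/2) = 0.9135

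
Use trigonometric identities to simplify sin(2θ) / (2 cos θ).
sin(2θ) / (2 cos θ) = sin θ (using Double angle)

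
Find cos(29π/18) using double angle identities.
cos(29π/18) = cos²29π/36 - sin²29π/36 = 0.342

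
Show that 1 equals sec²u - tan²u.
RHS = 1/cos²u - sin²u/cos²u = (1 - sin²u)/cos²u = cos²u/cos²u = 1 = LHS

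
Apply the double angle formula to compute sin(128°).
sin(128°) = 2 sin 64° cos 64° = 0.788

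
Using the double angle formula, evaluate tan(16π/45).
tan(16π/45) = 2 tan 8π/45 / (1 - tan²8π/45) = 2.05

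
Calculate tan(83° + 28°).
tan(83° + 28°) = (tan 83° + tan 28°)/(1 - tan 83° tan 28°) = -2.605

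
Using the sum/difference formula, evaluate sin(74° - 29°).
sin(74° - 29°) = sin 74° cos 29° - cos 74° sin 29° = √2/2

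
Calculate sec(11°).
sec(11°) = 1.019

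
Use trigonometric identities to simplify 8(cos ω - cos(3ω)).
8(cos ω - cos(3ω)) = 8(2 sin(2ω) sin ω) (using Sum-to-product)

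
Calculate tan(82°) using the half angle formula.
tan(82°) = sin 164° / (1 + cos 164°) = 7.115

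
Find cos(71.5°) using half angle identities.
cos(71.5°) = √((1 + cos 143°)/2) = 0.3173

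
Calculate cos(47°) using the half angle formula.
cos(47°) = √((1 + cos 94°)/2) = 0.682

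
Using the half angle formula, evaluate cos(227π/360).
cos(227π/360) = -√((1 + cos 227π/180)/2) = -0.3987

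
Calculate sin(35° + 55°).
sin(35° + 55°) = sin 35° cos 55° + cos 35° sin 55° = 1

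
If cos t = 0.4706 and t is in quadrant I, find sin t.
sin t = 0.8823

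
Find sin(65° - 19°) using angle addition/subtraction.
sin(65° - 19°) = sin 65° cos 19° - cos 65° sin 19° = 0.7193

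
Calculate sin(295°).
sin(295°) = -0.9063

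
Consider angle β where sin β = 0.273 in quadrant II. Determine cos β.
cos β = ±√(1 - sin²β) = -0.962 (negative in QII)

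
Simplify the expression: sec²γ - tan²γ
sec²γ - tan²γ = 1 (using Pythagorean identity)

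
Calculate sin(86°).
sin(86°) = 0.9976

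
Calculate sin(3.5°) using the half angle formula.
sin(3.5°) = √((1 - cos 7°)/2) = 0.06105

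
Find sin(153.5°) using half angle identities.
sin(153.5°) = √((1 - cos 307°)/2) = 0.4462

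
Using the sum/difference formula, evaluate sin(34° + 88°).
sin(34° + 88°) = sin 34° cos 88° + cos 34° sin 88° = 0.848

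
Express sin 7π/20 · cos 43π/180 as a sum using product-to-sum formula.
sin 7π/20 cos 43π/180 = (1/2)[sin(7π/20+43π/180) + sin(7π/20-43π/180)]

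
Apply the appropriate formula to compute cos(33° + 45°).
cos(33° + 45°) = cos 33° cos 45° - sin 33° sin 45° = 0.2079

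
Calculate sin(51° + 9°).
sin(51° + 9°) = sin 51° cos 9° + cos 51° sin 9° = √3/2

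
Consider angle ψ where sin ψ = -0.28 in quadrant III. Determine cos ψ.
cos ψ = ±√(1 - sin²ψ) = -0.96 (negative in QIII)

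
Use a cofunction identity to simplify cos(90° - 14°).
cos(90° - 14°) = sin(14°)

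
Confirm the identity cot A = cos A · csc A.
RHS = cos A · (1/sin A) = cos A/sin A = cot A = LHS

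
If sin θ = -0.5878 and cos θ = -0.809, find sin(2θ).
sin(2θ) = 2 sin θ cos θ = 0.9511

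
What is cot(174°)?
cot(174°) = -9.514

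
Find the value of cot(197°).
cot(197°) = 3.271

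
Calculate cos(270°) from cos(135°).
cos(270°) = cos²135° - sin²135° = 0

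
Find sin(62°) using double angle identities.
sin(62°) = 2 sin 31° cos 31° = 0.8829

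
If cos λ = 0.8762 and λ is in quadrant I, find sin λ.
sin λ = 0.4819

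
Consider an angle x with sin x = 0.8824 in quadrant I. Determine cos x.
cos x = √(1 - sin²x) = 0.4705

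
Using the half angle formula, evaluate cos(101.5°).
cos(101.5°) = -√((1 + cos 203°)/2) = -0.1994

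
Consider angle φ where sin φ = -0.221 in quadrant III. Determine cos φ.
cos φ = ±√(1 - sin²φ) = -0.9753 (negative in QIII)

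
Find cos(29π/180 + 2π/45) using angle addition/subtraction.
cos(29π/180 + 2π/45) = cos 29π/180 cos 2π/45 - sin 29π/180 sin 2π/45 = 0.7986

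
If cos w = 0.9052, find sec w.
sec w = 1/cos w = 1.105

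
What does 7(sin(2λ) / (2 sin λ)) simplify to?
7(sin(2λ) / (2 sin λ)) = 7(cos λ) (using Double angle)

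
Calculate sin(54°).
sin(54°) = 0.809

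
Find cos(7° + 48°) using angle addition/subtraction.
cos(7° + 48°) = cos 7° cos 48° - sin 7° sin 48° = 0.5736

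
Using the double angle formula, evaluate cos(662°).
cos(662°) = cos²331° - sin²331° = 0.5299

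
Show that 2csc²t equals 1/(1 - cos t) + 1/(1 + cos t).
RHS = [(1 + cos t) + (1 - cos t)] / [(1 - cos t)(1 + cos t)] = 2/(1 - cos²t) = 2/sin²t = 2csc²t = LHS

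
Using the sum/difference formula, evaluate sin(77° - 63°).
sin(77° - 63°) = sin 77° cos 63° - cos 77° sin 63° = 0.2419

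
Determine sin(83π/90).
sin(83π/90) = 0.2419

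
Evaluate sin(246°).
sin(246°) = -0.9135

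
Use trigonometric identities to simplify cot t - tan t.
cot t - tan t = 2 cot(2t) (using Double angle)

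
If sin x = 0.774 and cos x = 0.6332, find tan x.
tan x = sin x / cos x = 1.222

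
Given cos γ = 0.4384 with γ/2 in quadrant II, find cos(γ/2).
cos(γ/2) = ±√((1 + cos γ)/2); negative since γ/2 ∈ QII, so cos(γ/2) = -0.8481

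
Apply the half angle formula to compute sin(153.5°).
sin(153.5°) = √((1 - cos 307°)/2) = 0.4462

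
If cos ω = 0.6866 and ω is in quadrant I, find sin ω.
sin ω = 0.727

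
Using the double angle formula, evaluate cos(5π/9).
cos(5π/9) = cos²5π/18 - sin²5π/18 = -0.1736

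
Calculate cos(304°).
cos(304°) = 0.5592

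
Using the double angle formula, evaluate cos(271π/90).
cos(271π/90) = cos²271π/180 - sin²271π/180 = -0.9994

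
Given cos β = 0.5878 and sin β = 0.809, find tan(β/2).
tan(β/2) = sin β / (1 + cos β) = 0.5095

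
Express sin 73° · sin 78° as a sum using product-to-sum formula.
sin 73° sin 78° = (1/2)[cos(73°-78°) - cos(73°+78°)]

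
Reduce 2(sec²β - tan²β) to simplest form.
2(sec²β - tan²β) = 2 (using Pythagorean identity)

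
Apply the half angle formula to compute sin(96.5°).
sin(96.5°) = √((1 - cos 193°)/2) = 0.9936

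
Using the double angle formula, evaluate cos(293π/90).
cos(293π/90) = cos²293π/180 - sin²293π/180 = -0.6947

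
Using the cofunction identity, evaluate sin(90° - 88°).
sin(90° - 88°) = cos(88°) = 0.0349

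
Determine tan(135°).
tan(135°) = -1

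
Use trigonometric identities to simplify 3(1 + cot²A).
3(1 + cot²A) = 3(csc²A) (using Pythagorean identity)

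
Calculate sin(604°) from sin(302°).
sin(604°) = 2 sin 302° cos 302° = -0.8988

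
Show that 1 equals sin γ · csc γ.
RHS = sin γ · (1/sin γ) = 1 = LHS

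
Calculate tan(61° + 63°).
tan(61° + 63°) = (tan 61° + tan 63°)/(1 - tan 61° tan 63°) = -1.483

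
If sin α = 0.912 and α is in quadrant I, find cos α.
cos α = 0.4102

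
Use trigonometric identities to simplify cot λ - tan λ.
cot λ - tan λ = 2 cot(2λ) (using Double angle)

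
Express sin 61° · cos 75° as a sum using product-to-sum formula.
sin 61° cos 75° = (1/2)[sin(61°+75°) + sin(61°-75°)]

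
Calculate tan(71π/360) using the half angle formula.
tan(71π/360) = sin 71π/180 / (1 + cos 71π/180) = 0.7133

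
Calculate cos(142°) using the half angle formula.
cos(142°) = -√((1 + cos 284°)/2) = -0.788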